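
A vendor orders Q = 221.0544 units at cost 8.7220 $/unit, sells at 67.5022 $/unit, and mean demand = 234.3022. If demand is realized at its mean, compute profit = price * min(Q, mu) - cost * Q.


Sales at mu = min(221.0544, 234.3022) = 221.0544
Revenue = 67.5022 * 221.0544 = 14921.6583
Total cost = 8.7220 * 221.0544 = 1928.0365
Profit = 14921.6583 - 1928.0365 = 12993.6218

12993.6218 $


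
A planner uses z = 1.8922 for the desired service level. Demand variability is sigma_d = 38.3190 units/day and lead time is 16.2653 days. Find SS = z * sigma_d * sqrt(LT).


sqrt(LT) = sqrt(16.2653) = 4.0330
SS = 1.8922 * 38.3190 * 4.0330 = 292.4235

292.4235 units


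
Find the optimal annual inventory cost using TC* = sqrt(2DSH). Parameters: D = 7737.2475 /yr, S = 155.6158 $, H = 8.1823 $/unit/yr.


2*D*S*H = 19703599.5922
TC* = sqrt(19703599.5922) = 4438.8737

4438.8737 $/yr


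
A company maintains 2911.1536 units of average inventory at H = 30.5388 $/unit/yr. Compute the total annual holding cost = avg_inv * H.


Cost = 2911.1536 * 30.5388 = 88903.1376

88903.1376 $/yr


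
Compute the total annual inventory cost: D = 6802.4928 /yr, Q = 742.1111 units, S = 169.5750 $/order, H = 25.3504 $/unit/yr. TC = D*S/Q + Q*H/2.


Ordering cost = D*S/Q = 1554.3936
Holding cost = Q*H/2 = 9406.4066
TC = 1554.3936 + 9406.4066 = 10960.8002

10960.8002 $/yr


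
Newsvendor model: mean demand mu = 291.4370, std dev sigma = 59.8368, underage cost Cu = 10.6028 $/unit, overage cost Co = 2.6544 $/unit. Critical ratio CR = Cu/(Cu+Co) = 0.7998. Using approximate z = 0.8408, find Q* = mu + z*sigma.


CR = Cu/(Cu+Co) = 10.6028/(10.6028+2.6544) = 0.7998
z = 0.8408
Q* = 291.4370 + 0.8408 * 59.8368 = 341.7478

341.7478 units


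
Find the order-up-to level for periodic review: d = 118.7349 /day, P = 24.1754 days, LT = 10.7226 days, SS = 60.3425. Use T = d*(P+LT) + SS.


P + LT = 34.8980
d*(P+LT) = 118.7349 * 34.8980 = 4143.6105
T = 4143.6105 + 60.3425 = 4203.9530

4203.9530 units


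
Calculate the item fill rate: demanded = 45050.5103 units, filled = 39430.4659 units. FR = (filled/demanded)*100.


FR = 39430.4659 / 45050.5103 * 100 = 87.5250

87.5250%


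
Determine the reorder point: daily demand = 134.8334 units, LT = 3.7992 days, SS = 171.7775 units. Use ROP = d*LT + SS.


d*LT = 134.8334 * 3.7992 = 512.2591
ROP = 512.2591 + 171.7775 = 684.0366

684.0366 units


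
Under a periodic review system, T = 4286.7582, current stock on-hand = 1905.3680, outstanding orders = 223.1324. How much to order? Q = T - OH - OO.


Inventory position = OH + OO = 1905.3680 + 223.1324 = 2128.5004
Q = 4286.7582 - 2128.5004 = 2158.2578

2158.2578 units


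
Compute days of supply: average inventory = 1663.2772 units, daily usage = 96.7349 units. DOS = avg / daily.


DOS = 1663.2772 / 96.7349 = 17.1942

17.1942 days


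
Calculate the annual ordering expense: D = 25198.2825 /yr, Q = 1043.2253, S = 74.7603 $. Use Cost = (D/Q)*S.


Number of orders = D/Q = 24.1542
Cost = 24.1542 * 74.7603 = 1805.7760

1805.7760 $/yr


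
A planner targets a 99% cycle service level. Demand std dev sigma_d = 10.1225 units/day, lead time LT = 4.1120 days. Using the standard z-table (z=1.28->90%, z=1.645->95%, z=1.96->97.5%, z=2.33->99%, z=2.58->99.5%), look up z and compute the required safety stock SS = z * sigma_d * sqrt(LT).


From the table, SL = 99% corresponds to z = 2.33
sqrt(LT) = sqrt(4.1120) = 2.0278
SS = 2.33 * 10.1225 * 2.0278 = 47.8267

47.8267 units


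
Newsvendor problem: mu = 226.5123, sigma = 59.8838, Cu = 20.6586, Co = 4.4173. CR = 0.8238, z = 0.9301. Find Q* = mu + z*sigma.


CR = Cu/(Cu+Co) = 20.6586/(20.6586+4.4173) = 0.8238
z = 0.9301
Q* = 226.5123 + 0.9301 * 59.8838 = 282.2102

282.2102 units


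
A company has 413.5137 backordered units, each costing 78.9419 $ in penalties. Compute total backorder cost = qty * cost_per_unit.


Total = 413.5137 * 78.9419 = 32643.5572

32643.5572 $


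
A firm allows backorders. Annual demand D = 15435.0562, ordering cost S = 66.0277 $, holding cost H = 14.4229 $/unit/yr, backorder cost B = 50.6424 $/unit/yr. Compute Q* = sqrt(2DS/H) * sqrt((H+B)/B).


sqrt(2DS/H) = 375.9291
sqrt((H+B)/B) = 1.1335
Q* = 375.9291 * 1.1335 = 426.1117

426.1117 units


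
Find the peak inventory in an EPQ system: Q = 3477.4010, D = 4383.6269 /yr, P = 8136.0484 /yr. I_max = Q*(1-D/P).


D/P = 0.5388
1 - D/P = 0.4612
I_max = 3477.4010 * 0.4612 = 1603.8098

1603.8098 units


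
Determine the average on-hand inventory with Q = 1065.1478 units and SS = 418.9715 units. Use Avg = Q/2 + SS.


Q/2 = 532.5739
Avg = 532.5739 + 418.9715 = 951.5454

951.5454 units


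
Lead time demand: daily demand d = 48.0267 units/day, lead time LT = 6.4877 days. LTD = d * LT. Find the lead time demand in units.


LTD = 48.0267 * 6.4877 = 311.5828

311.5828 units


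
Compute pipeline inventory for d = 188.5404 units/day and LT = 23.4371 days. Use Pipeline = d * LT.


Pipeline = 188.5404 * 23.4371 = 4418.8402

4418.8402 units


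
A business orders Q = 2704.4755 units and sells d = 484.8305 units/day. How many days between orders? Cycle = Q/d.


Cycle = 2704.4755 / 484.8305 = 5.5782

5.5782 days


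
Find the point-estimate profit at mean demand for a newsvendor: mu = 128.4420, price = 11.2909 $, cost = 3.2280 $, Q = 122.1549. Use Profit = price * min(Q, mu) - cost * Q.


Sales at mu = min(122.1549, 128.4420) = 122.1549
Revenue = 11.2909 * 122.1549 = 1379.2388
Total cost = 3.2280 * 122.1549 = 394.3160
Profit = 1379.2388 - 394.3160 = 984.9227

984.9227 $


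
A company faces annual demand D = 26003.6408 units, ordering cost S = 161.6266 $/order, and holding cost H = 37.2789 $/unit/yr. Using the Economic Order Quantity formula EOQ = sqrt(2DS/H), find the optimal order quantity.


2*D*S = 2 * 26003.6408 * 161.6266 = 8405760.1003
2*D*S/H = 225483.0507
EOQ = sqrt(225483.0507) = 474.8506

474.8506 units


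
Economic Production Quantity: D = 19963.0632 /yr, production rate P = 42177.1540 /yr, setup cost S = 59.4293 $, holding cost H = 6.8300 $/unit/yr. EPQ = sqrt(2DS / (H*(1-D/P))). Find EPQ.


1 - D/P = 1 - 0.4733 = 0.5267
H*(1-D/P) = 3.5973
2DS = 2372781.7437
EPQ = sqrt(659607.8525) = 812.1625

812.1625 units


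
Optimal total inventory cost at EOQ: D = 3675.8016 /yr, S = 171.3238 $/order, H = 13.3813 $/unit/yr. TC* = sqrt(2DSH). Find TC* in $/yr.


2*D*S*H = 16853808.8547
TC* = sqrt(16853808.8547) = 4105.3391

4105.3391 $/yr


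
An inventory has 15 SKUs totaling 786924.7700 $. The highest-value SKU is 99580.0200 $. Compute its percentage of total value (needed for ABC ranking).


Top item = 99580.0200
Total = 786924.7700
Percentage = 99580.0200 / 786924.7700 * 100 = 12.6543

12.6543%


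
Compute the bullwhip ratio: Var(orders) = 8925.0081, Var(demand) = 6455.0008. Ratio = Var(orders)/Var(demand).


BW = 8925.0081 / 6455.0008 = 1.3827

1.3827


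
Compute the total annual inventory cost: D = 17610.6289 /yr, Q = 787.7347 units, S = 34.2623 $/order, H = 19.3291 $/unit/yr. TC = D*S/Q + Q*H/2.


Ordering cost = D*S/Q = 765.9694
Holding cost = Q*H/2 = 7613.1014
TC = 765.9694 + 7613.1014 = 8379.0708

8379.0708 $/yr


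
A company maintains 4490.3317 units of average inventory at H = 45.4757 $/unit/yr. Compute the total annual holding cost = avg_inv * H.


Cost = 4490.3317 * 45.4757 = 204200.9773

204200.9773 $/yr


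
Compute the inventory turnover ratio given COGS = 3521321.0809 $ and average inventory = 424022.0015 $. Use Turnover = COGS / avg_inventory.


Turnover = 3521321.0809 / 424022.0015 = 8.3046

8.3046


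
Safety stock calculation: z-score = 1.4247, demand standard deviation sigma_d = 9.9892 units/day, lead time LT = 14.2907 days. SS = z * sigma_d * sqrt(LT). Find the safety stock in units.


sqrt(LT) = sqrt(14.2907) = 3.7803
SS = 1.4247 * 9.9892 * 3.7803 = 53.7998

53.7998 units


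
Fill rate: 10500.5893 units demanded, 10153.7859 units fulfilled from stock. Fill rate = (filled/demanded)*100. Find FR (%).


FR = 10153.7859 / 10500.5893 * 100 = 96.6973

96.6973%


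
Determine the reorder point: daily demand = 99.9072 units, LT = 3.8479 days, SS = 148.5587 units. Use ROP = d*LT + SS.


d*LT = 99.9072 * 3.8479 = 384.4329
ROP = 384.4329 + 148.5587 = 532.9916

532.9916 units


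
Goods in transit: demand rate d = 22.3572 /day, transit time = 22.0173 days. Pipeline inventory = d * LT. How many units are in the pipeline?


Pipeline = 22.3572 * 22.0173 = 492.2452

492.2452 units


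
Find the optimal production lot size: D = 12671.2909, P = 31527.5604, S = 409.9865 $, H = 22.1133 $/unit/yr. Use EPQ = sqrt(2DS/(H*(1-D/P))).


1 - D/P = 1 - 0.4019 = 0.5981
H*(1-D/P) = 13.2257
2DS = 10390116.4131
EPQ = sqrt(785599.9469) = 886.3408

886.3408 units


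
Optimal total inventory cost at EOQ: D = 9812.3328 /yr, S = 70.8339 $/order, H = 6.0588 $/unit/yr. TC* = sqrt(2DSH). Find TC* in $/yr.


2*D*S*H = 8422286.9900
TC* = sqrt(8422286.9900) = 2902.1177

2902.1177 $/yr


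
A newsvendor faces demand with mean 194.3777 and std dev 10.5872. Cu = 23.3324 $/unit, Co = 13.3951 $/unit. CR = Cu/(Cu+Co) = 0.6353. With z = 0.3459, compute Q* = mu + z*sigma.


CR = Cu/(Cu+Co) = 23.3324/(23.3324+13.3951) = 0.6353
z = 0.3459
Q* = 194.3777 + 0.3459 * 10.5872 = 198.0398

198.0398 units


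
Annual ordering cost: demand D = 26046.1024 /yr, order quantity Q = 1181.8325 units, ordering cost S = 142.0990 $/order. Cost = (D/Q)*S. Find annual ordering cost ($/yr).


Number of orders = D/Q = 22.0387
Cost = 22.0387 * 142.0990 = 3131.6833

3131.6833 $/yr


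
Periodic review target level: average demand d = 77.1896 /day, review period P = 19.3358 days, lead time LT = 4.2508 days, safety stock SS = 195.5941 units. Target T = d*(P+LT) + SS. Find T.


P + LT = 23.5866
d*(P+LT) = 77.1896 * 23.5866 = 1820.6402
T = 1820.6402 + 195.5941 = 2016.2343

2016.2343 units


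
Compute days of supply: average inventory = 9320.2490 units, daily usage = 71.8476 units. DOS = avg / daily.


DOS = 9320.2490 / 71.8476 = 129.7225

129.7225 days


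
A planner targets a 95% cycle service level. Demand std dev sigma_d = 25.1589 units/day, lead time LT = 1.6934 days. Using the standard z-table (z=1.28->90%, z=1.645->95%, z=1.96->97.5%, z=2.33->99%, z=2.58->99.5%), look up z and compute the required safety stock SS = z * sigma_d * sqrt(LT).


From the table, SL = 95% corresponds to z = 1.645
sqrt(LT) = sqrt(1.6934) = 1.3013
SS = 1.645 * 25.1589 * 1.3013 = 53.8564

53.8564 units


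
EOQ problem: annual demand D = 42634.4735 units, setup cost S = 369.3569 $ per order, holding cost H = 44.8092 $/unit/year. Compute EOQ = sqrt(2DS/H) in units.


2*D*S = 2 * 42634.4735 * 369.3569 = 31494673.9302
2*D*S/H = 702861.7768
EOQ = sqrt(702861.7768) = 838.3685

838.3685 units


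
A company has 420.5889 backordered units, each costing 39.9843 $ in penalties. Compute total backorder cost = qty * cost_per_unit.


Total = 420.5889 * 39.9843 = 16816.9528

16816.9528 $


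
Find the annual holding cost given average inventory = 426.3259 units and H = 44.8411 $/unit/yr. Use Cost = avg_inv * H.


Cost = 426.3259 * 44.8411 = 19116.9223

19116.9223 $/yr


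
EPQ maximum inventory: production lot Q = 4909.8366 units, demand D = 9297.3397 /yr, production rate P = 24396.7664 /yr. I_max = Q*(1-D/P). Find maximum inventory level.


D/P = 0.3811
1 - D/P = 0.6189
I_max = 4909.8366 * 0.6189 = 3038.7518

3038.7518 units


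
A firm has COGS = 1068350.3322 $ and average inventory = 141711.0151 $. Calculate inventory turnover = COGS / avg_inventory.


Turnover = 1068350.3322 / 141711.0151 = 7.5389

7.5389


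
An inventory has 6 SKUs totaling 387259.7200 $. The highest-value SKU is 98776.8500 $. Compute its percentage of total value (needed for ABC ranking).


Top item = 98776.8500
Total = 387259.7200
Percentage = 98776.8500 / 387259.7200 * 100 = 25.5066

25.5066%


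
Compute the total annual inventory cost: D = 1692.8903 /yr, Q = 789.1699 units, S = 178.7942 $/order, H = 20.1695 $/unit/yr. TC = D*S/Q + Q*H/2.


Ordering cost = D*S/Q = 383.5409
Holding cost = Q*H/2 = 7958.5811
TC = 383.5409 + 7958.5811 = 8342.1221

8342.1221 $/yr


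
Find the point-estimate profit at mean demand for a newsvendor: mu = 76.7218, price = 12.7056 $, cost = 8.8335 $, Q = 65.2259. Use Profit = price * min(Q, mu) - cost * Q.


Sales at mu = min(65.2259, 76.7218) = 65.2259
Revenue = 12.7056 * 65.2259 = 828.7342
Total cost = 8.8335 * 65.2259 = 576.1730
Profit = 828.7342 - 576.1730 = 252.5612

252.5612 $


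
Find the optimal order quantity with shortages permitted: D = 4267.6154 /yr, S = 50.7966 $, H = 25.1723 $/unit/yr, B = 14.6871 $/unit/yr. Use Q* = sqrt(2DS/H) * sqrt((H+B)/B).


sqrt(2DS/H) = 131.2392
sqrt((H+B)/B) = 1.6474
Q* = 131.2392 * 1.6474 = 216.2026

216.2026 units


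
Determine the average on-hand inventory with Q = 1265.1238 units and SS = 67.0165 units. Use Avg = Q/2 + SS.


Q/2 = 632.5619
Avg = 632.5619 + 67.0165 = 699.5784

699.5784 units


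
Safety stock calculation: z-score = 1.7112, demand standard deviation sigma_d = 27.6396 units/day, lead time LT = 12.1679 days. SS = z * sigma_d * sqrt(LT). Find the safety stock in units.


sqrt(LT) = sqrt(12.1679) = 3.4883
SS = 1.7112 * 27.6396 * 3.4883 = 164.9834

164.9834 units


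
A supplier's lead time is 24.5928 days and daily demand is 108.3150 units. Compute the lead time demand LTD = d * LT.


LTD = 108.3150 * 24.5928 = 2663.7691

2663.7691 units


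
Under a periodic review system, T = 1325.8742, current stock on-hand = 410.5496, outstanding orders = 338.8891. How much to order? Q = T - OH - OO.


Inventory position = OH + OO = 410.5496 + 338.8891 = 749.4387
Q = 1325.8742 - 749.4387 = 576.4355

576.4355 units


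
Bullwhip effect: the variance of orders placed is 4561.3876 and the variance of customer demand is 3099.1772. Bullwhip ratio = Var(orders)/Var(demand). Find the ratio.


BW = 4561.3876 / 3099.1772 = 1.4718

1.4718


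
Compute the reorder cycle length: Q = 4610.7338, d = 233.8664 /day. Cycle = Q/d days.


Cycle = 4610.7338 / 233.8664 = 19.7152

19.7152 days


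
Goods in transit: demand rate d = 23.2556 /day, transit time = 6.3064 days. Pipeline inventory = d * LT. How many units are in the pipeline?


Pipeline = 23.2556 * 6.3064 = 146.6591

146.6591 units


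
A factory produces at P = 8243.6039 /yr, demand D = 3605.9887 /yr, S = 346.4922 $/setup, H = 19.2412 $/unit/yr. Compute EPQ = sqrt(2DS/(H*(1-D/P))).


1 - D/P = 1 - 0.4374 = 0.5626
H*(1-D/P) = 10.8245
2DS = 2498893.9157
EPQ = sqrt(230854.3546) = 480.4731

480.4731 units


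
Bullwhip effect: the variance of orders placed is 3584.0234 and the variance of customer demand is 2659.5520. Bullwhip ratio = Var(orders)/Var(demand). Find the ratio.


BW = 3584.0234 / 2659.5520 = 1.3476

1.3476


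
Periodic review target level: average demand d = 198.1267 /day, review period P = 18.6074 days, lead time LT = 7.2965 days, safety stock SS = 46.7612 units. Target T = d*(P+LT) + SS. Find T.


P + LT = 25.9039
d*(P+LT) = 198.1267 * 25.9039 = 5132.2542
T = 5132.2542 + 46.7612 = 5179.0154

5179.0154 units


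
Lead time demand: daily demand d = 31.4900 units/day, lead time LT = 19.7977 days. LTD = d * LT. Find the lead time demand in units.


LTD = 31.4900 * 19.7977 = 623.4296

623.4296 units


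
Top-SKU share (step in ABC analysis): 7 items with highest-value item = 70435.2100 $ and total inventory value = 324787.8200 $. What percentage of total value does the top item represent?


Top item = 70435.2100
Total = 324787.8200
Percentage = 70435.2100 / 324787.8200 * 100 = 21.6865

21.6865%


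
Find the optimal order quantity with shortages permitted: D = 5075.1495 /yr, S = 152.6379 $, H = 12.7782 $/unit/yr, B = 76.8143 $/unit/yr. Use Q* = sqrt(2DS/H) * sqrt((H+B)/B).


sqrt(2DS/H) = 348.2056
sqrt((H+B)/B) = 1.0800
Q* = 348.2056 * 1.0800 = 376.0543

376.0543 units


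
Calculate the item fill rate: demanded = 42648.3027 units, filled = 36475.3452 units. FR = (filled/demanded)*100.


FR = 36475.3452 / 42648.3027 * 100 = 85.5259

85.5259%


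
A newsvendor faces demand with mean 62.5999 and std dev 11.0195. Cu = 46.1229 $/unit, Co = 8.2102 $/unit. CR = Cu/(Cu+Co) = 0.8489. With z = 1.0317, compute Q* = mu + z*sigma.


CR = Cu/(Cu+Co) = 46.1229/(46.1229+8.2102) = 0.8489
z = 1.0317
Q* = 62.5999 + 1.0317 * 11.0195 = 73.9687

73.9687 units


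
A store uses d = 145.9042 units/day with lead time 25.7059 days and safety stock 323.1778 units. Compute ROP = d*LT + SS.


d*LT = 145.9042 * 25.7059 = 3750.5988
ROP = 3750.5988 + 323.1778 = 4073.7766

4073.7766 units


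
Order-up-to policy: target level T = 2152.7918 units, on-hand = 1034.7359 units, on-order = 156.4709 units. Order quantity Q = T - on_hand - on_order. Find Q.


Inventory position = OH + OO = 1034.7359 + 156.4709 = 1191.2068
Q = 2152.7918 - 1191.2068 = 961.5850

961.5850 units


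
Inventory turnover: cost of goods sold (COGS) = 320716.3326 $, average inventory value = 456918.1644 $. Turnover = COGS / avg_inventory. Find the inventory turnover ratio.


Turnover = 320716.3326 / 456918.1644 = 0.7019

0.7019


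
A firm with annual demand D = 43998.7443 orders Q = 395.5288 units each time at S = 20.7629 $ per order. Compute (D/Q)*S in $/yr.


Number of orders = D/Q = 111.2403
Cost = 111.2403 * 20.7629 = 2309.6713

2309.6713 $/yr


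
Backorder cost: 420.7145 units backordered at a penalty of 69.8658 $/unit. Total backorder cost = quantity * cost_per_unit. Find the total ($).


Total = 420.7145 * 69.8658 = 29393.5551

29393.5551 $


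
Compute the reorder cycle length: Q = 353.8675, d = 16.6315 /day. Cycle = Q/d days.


Cycle = 353.8675 / 16.6315 = 21.2769

21.2769 days


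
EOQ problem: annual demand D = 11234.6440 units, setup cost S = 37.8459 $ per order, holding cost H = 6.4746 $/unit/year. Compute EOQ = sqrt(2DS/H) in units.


2*D*S = 2 * 11234.6440 * 37.8459 = 850370.4267
2*D*S/H = 131339.4537
EOQ = sqrt(131339.4537) = 362.4079

362.4079 units


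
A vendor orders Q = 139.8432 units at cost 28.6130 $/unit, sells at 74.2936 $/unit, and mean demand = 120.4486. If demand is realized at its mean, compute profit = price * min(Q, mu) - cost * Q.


Sales at mu = min(139.8432, 120.4486) = 120.4486
Revenue = 74.2936 * 120.4486 = 8948.5601
Total cost = 28.6130 * 139.8432 = 4001.3335
Profit = 8948.5601 - 4001.3335 = 4947.2266

4947.2266 $


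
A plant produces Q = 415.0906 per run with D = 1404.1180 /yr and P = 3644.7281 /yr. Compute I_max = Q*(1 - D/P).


D/P = 0.3852
1 - D/P = 0.6148
I_max = 415.0906 * 0.6148 = 255.1785

255.1785 units


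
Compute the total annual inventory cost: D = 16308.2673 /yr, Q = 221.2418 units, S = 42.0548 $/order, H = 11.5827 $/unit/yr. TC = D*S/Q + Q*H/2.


Ordering cost = D*S/Q = 3099.9609
Holding cost = Q*H/2 = 1281.2887
TC = 3099.9609 + 1281.2887 = 4381.2496

4381.2496 $/yr


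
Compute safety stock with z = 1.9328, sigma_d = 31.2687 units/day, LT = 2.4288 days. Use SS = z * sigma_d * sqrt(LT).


sqrt(LT) = sqrt(2.4288) = 1.5585
SS = 1.9328 * 31.2687 * 1.5585 = 94.1874

94.1874 units


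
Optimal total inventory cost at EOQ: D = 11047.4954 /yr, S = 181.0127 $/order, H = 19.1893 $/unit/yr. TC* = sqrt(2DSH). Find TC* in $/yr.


2*D*S*H = 76747105.2995
TC* = sqrt(76747105.2995) = 8760.5425

8760.5425 $/yr


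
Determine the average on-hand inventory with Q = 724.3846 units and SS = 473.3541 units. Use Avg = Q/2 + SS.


Q/2 = 362.1923
Avg = 362.1923 + 473.3541 = 835.5464

835.5464 units


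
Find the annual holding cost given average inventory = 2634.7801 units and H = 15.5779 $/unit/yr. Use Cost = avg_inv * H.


Cost = 2634.7801 * 15.5779 = 41044.3409

41044.3409 $/yr


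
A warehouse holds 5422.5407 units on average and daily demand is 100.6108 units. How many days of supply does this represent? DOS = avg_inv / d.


DOS = 5422.5407 / 100.6108 = 53.8962

53.8962 days


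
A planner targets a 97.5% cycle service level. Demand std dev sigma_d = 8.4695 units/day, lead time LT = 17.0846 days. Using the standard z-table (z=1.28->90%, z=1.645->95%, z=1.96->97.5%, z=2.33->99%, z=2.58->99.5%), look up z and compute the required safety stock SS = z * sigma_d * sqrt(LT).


From the table, SL = 97.5% corresponds to z = 1.96
sqrt(LT) = sqrt(17.0846) = 4.1334
SS = 1.96 * 8.4695 * 4.1334 = 68.6146

68.6146 units


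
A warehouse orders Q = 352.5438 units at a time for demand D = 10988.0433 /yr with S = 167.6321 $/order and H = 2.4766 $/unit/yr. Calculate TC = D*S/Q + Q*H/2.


Ordering cost = D*S/Q = 5224.7374
Holding cost = Q*H/2 = 436.5550
TC = 5224.7374 + 436.5550 = 5661.2924

5661.2924 $/yr


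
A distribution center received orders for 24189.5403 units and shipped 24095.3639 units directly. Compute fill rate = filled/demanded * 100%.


FR = 24095.3639 / 24189.5403 * 100 = 99.6107

99.6107%


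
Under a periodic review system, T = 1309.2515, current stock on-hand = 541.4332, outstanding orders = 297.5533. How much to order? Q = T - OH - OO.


Inventory position = OH + OO = 541.4332 + 297.5533 = 838.9865
Q = 1309.2515 - 838.9865 = 470.2650

470.2650 units


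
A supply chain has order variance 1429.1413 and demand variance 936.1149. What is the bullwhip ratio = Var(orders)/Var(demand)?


BW = 1429.1413 / 936.1149 = 1.5267

1.5267


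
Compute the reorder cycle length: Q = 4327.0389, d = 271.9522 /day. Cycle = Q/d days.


Cycle = 4327.0389 / 271.9522 = 15.9110

15.9110 days


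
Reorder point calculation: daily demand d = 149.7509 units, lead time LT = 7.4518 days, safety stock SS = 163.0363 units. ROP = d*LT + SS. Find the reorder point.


d*LT = 149.7509 * 7.4518 = 1115.9138
ROP = 1115.9138 + 163.0363 = 1278.9501

1278.9501 units


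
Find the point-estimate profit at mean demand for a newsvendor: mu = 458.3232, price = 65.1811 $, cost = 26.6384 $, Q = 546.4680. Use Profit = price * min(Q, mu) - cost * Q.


Sales at mu = min(546.4680, 458.3232) = 458.3232
Revenue = 65.1811 * 458.3232 = 29874.0103
Total cost = 26.6384 * 546.4680 = 14557.0332
Profit = 29874.0103 - 14557.0332 = 15316.9772

15316.9772 $


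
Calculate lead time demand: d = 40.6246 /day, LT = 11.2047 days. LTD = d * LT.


LTD = 40.6246 * 11.2047 = 455.1865

455.1865 units


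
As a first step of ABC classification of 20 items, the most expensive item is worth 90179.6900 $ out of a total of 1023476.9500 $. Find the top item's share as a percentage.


Top item = 90179.6900
Total = 1023476.9500
Percentage = 90179.6900 / 1023476.9500 * 100 = 8.8111

8.8111%


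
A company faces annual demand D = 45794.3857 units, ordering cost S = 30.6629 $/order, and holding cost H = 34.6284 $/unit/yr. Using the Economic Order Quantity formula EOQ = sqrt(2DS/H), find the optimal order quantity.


2*D*S = 2 * 45794.3857 * 30.6629 = 2808377.3386
2*D*S/H = 81100.4071
EOQ = sqrt(81100.4071) = 284.7813

284.7813 units


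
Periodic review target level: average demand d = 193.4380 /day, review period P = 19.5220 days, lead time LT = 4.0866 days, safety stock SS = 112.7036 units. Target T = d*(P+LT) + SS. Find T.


P + LT = 23.6086
d*(P+LT) = 193.4380 * 23.6086 = 4566.8004
T = 4566.8004 + 112.7036 = 4679.5040

4679.5040 units


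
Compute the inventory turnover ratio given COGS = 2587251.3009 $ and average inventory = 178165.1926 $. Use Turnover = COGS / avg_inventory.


Turnover = 2587251.3009 / 178165.1926 = 14.5216

14.5216


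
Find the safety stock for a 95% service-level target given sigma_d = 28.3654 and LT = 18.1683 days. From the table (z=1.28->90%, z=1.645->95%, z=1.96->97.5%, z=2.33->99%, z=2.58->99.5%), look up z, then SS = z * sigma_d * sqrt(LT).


From the table, SL = 95% corresponds to z = 1.645
sqrt(LT) = sqrt(18.1683) = 4.2624
SS = 1.645 * 28.3654 * 4.2624 = 198.8895

198.8895 units


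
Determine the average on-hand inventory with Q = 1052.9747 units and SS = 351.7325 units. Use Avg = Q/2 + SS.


Q/2 = 526.4873
Avg = 526.4873 + 351.7325 = 878.2198

878.2198 units


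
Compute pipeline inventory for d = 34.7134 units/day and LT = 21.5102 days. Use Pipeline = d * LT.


Pipeline = 34.7134 * 21.5102 = 746.6922

746.6922 units


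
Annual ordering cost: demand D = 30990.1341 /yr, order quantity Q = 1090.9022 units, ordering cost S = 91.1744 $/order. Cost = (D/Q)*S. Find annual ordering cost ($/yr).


Number of orders = D/Q = 28.4078
Cost = 28.4078 * 91.1744 = 2590.0643

2590.0643 $/yr


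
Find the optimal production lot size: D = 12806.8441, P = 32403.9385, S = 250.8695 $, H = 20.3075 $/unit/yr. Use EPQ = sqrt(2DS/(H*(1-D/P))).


1 - D/P = 1 - 0.3952 = 0.6048
H*(1-D/P) = 12.2815
2DS = 6425693.1519
EPQ = sqrt(523202.2891) = 723.3272

723.3272 units


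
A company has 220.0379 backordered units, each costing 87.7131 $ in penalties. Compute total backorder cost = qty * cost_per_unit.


Total = 220.0379 * 87.7131 = 19300.2063

19300.2063 $


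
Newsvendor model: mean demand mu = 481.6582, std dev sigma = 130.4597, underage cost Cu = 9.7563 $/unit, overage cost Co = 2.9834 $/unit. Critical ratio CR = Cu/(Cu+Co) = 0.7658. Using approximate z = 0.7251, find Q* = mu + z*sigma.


CR = Cu/(Cu+Co) = 9.7563/(9.7563+2.9834) = 0.7658
z = 0.7251
Q* = 481.6582 + 0.7251 * 130.4597 = 576.2545

576.2545 units


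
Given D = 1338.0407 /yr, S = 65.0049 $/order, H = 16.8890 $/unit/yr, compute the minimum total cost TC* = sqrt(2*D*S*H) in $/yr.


2*D*S*H = 2937983.4818
TC* = sqrt(2937983.4818) = 1714.0547

1714.0547 $/yr


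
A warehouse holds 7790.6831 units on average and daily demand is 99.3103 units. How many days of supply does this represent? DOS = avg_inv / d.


DOS = 7790.6831 / 99.3103 = 78.4479

78.4479 days


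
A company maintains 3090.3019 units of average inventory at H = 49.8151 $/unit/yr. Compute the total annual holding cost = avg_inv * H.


Cost = 3090.3019 * 49.8151 = 153943.6982

153943.6982 $/yr


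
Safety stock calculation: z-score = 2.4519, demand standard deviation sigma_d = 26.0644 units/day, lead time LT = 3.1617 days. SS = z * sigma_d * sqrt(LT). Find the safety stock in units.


sqrt(LT) = sqrt(3.1617) = 1.7781
SS = 2.4519 * 26.0644 * 1.7781 = 113.6347

113.6347 units


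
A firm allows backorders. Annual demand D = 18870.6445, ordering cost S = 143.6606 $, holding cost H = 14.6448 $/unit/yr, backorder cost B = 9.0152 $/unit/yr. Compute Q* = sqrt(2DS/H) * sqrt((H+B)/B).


sqrt(2DS/H) = 608.4648
sqrt((H+B)/B) = 1.6200
Q* = 608.4648 * 1.6200 = 985.7236

985.7236 units


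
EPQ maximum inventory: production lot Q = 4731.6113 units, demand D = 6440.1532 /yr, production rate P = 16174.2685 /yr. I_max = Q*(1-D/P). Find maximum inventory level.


D/P = 0.3982
1 - D/P = 0.6018
I_max = 4731.6113 * 0.6018 = 2847.6125

2847.6125 units


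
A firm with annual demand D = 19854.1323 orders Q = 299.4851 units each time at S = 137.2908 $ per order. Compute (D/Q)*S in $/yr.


Number of orders = D/Q = 66.2942
Cost = 66.2942 * 137.2908 = 9101.5870

9101.5870 $/yr


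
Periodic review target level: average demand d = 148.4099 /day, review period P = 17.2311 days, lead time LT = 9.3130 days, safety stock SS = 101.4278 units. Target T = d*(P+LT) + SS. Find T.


P + LT = 26.5441
d*(P+LT) = 148.4099 * 26.5441 = 3939.4072
T = 3939.4072 + 101.4278 = 4040.8350

4040.8350 units


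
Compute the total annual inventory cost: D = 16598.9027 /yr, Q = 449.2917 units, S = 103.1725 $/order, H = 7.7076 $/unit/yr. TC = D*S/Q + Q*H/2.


Ordering cost = D*S/Q = 3811.6669
Holding cost = Q*H/2 = 1731.4804
TC = 3811.6669 + 1731.4804 = 5543.1472

5543.1472 $/yr


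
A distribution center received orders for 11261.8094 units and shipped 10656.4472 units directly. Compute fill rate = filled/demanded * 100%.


FR = 10656.4472 / 11261.8094 * 100 = 94.6246

94.6246%


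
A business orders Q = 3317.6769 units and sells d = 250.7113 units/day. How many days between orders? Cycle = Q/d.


Cycle = 3317.6769 / 250.7113 = 13.2331

13.2331 days


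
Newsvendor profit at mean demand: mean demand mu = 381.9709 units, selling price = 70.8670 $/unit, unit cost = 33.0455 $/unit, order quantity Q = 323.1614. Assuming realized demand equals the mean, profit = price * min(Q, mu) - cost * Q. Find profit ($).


Sales at mu = min(323.1614, 381.9709) = 323.1614
Revenue = 70.8670 * 323.1614 = 22901.4789
Total cost = 33.0455 * 323.1614 = 10679.0300
Profit = 22901.4789 - 10679.0300 = 12222.4489

12222.4489 $


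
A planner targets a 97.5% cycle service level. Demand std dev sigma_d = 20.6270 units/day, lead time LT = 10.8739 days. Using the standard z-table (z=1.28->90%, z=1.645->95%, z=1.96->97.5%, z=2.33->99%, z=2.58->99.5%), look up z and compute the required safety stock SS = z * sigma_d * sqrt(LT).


From the table, SL = 97.5% corresponds to z = 1.96
sqrt(LT) = sqrt(10.8739) = 3.2976
SS = 1.96 * 20.6270 * 3.2976 = 133.3168

133.3168 units


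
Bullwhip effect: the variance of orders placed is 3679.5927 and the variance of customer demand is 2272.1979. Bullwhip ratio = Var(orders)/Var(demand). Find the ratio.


BW = 3679.5927 / 2272.1979 = 1.6194

1.6194


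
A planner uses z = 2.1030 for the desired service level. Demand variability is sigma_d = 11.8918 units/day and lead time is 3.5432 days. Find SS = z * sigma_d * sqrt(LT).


sqrt(LT) = sqrt(3.5432) = 1.8823
SS = 2.1030 * 11.8918 * 1.8823 = 47.0744

47.0744 units


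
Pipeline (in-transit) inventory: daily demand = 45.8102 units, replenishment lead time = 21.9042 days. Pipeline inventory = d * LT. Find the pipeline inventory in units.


Pipeline = 45.8102 * 21.9042 = 1003.4358

1003.4358 units


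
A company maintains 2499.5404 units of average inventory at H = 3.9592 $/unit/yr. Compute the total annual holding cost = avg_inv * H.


Cost = 2499.5404 * 3.9592 = 9896.1804

9896.1804 $/yr


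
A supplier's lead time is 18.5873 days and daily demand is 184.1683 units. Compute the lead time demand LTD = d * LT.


LTD = 184.1683 * 18.5873 = 3423.1914

3423.1914 units


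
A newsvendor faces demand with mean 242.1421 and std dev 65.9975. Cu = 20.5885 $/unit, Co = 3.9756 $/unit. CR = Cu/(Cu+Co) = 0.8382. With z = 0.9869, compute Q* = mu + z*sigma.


CR = Cu/(Cu+Co) = 20.5885/(20.5885+3.9756) = 0.8382
z = 0.9869
Q* = 242.1421 + 0.9869 * 65.9975 = 307.2750

307.2750 units


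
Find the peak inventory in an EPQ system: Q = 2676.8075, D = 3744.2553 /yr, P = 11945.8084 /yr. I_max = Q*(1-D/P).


D/P = 0.3134
1 - D/P = 0.6866
I_max = 2676.8075 * 0.6866 = 1837.7977

1837.7977 units


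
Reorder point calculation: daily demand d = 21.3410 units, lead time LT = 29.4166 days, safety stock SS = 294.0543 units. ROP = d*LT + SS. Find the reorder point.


d*LT = 21.3410 * 29.4166 = 627.7797
ROP = 627.7797 + 294.0543 = 921.8340

921.8340 units


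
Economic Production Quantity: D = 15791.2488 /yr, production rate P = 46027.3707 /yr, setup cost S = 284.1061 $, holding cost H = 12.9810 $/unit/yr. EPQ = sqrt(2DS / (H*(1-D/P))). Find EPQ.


1 - D/P = 1 - 0.3431 = 0.6569
H*(1-D/P) = 8.5274
2DS = 8972780.2214
EPQ = sqrt(1052225.8320) = 1025.7806

1025.7806 units


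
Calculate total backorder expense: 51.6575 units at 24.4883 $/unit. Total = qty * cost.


Total = 51.6575 * 24.4883 = 1265.0044

1265.0044 $


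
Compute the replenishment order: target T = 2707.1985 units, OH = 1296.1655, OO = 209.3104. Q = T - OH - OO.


Inventory position = OH + OO = 1296.1655 + 209.3104 = 1505.4759
Q = 2707.1985 - 1505.4759 = 1201.7226

1201.7226 units


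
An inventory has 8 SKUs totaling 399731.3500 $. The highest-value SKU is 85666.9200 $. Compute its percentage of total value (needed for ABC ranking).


Top item = 85666.9200
Total = 399731.3500
Percentage = 85666.9200 / 399731.3500 * 100 = 21.4311

21.4311%


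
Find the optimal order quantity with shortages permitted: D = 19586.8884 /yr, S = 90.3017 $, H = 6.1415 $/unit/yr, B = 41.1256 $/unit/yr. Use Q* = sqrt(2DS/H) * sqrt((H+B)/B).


sqrt(2DS/H) = 758.9418
sqrt((H+B)/B) = 1.0721
Q* = 758.9418 * 1.0721 = 813.6391

813.6391 units


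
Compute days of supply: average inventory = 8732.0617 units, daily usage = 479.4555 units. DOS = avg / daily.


DOS = 8732.0617 / 479.4555 = 18.2125

18.2125 days


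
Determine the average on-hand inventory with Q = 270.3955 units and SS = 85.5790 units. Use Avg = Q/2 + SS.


Q/2 = 135.1978
Avg = 135.1978 + 85.5790 = 220.7767

220.7767 units


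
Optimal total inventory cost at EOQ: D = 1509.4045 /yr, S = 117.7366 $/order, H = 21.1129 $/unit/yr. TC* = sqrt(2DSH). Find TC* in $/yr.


2*D*S*H = 7504037.8662
TC* = sqrt(7504037.8662) = 2739.3499

2739.3499 $/yr


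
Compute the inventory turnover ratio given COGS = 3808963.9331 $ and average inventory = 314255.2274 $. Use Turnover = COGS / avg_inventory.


Turnover = 3808963.9331 / 314255.2274 = 12.1206

12.1206


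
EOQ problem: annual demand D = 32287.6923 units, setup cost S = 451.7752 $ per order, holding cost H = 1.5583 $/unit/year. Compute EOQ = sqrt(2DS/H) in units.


2*D*S = 2 * 32287.6923 * 451.7752 = 29173557.2927
2*D*S/H = 18721399.7900
EOQ = sqrt(18721399.7900) = 4326.8233

4326.8233 units


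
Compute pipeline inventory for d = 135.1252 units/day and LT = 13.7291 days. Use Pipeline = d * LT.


Pipeline = 135.1252 * 13.7291 = 1855.1474

1855.1474 units


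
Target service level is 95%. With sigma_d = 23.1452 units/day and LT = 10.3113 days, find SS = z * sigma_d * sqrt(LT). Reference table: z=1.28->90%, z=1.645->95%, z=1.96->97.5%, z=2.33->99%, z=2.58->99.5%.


From the table, SL = 95% corresponds to z = 1.645
sqrt(LT) = sqrt(10.3113) = 3.2111
SS = 1.645 * 23.1452 * 3.2111 = 122.2598

122.2598 units


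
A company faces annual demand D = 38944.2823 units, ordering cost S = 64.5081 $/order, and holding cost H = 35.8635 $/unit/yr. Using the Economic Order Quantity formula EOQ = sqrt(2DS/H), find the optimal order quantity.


2*D*S = 2 * 38944.2823 * 64.5081 = 5024443.3141
2*D*S/H = 140099.0788
EOQ = sqrt(140099.0788) = 374.2981

374.2981 units


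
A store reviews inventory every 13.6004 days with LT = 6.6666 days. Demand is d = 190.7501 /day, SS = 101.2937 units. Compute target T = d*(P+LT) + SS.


P + LT = 20.2670
d*(P+LT) = 190.7501 * 20.2670 = 3865.9323
T = 3865.9323 + 101.2937 = 3967.2260

3967.2260 units


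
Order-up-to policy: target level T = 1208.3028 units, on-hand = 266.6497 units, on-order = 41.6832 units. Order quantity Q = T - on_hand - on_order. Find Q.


Inventory position = OH + OO = 266.6497 + 41.6832 = 308.3329
Q = 1208.3028 - 308.3329 = 899.9699

899.9699 units


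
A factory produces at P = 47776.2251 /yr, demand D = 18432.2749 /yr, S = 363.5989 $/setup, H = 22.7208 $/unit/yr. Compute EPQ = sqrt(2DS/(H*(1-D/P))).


1 - D/P = 1 - 0.3858 = 0.6142
H*(1-D/P) = 13.9550
2DS = 13403909.7563
EPQ = sqrt(960508.3213) = 980.0553

980.0553 units


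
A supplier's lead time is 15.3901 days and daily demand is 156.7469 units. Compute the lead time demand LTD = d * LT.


LTD = 156.7469 * 15.3901 = 2412.3505

2412.3505 units


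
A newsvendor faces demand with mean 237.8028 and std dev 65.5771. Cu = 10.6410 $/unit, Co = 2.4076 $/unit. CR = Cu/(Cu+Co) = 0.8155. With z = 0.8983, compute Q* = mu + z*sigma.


CR = Cu/(Cu+Co) = 10.6410/(10.6410+2.4076) = 0.8155
z = 0.8983
Q* = 237.8028 + 0.8983 * 65.5771 = 296.7107

296.7107 units


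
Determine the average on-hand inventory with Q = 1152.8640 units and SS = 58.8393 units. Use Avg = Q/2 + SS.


Q/2 = 576.4320
Avg = 576.4320 + 58.8393 = 635.2713

635.2713 units


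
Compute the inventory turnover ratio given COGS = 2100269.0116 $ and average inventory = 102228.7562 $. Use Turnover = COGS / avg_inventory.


Turnover = 2100269.0116 / 102228.7562 = 20.5448

20.5448


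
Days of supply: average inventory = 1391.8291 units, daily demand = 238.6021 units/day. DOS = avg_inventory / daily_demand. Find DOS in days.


DOS = 1391.8291 / 238.6021 = 5.8333

5.8333 days


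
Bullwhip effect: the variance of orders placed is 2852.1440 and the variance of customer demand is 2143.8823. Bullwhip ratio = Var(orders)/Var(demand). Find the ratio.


BW = 2852.1440 / 2143.8823 = 1.3304

1.3304


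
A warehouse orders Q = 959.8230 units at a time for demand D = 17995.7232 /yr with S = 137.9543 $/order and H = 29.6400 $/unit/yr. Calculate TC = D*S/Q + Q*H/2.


Ordering cost = D*S/Q = 2586.5054
Holding cost = Q*H/2 = 14224.5769
TC = 2586.5054 + 14224.5769 = 16811.0823

16811.0823 $/yr


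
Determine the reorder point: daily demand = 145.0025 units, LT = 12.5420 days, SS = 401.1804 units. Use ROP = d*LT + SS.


d*LT = 145.0025 * 12.5420 = 1818.6214
ROP = 1818.6214 + 401.1804 = 2219.8018

2219.8018 units


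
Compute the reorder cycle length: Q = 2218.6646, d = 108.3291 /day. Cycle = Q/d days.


Cycle = 2218.6646 / 108.3291 = 20.4808

20.4808 days


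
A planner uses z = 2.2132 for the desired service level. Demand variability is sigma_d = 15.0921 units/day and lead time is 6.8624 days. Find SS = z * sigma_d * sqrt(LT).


sqrt(LT) = sqrt(6.8624) = 2.6196
SS = 2.2132 * 15.0921 * 2.6196 = 87.5001

87.5001 units


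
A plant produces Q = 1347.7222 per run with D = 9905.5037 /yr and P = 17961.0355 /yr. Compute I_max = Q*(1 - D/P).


D/P = 0.5515
1 - D/P = 0.4485
I_max = 1347.7222 * 0.4485 = 604.4540

604.4540 units


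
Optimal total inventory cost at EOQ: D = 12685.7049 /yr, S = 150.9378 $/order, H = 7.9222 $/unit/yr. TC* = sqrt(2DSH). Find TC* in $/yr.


2*D*S*H = 30338102.7531
TC* = sqrt(30338102.7531) = 5508.0035

5508.0035 $/yr


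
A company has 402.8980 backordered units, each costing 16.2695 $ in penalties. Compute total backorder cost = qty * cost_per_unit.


Total = 402.8980 * 16.2695 = 6554.9490

6554.9490 $


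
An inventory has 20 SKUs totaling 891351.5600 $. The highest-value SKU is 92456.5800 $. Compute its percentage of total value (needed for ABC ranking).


Top item = 92456.5800
Total = 891351.5600
Percentage = 92456.5800 / 891351.5600 * 100 = 10.3726

10.3726%


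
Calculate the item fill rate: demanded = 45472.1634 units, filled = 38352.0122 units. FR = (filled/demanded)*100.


FR = 38352.0122 / 45472.1634 * 100 = 84.3417

84.3417%


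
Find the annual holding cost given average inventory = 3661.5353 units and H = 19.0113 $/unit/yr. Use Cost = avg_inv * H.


Cost = 3661.5353 * 19.0113 = 69610.5460

69610.5460 $/yr


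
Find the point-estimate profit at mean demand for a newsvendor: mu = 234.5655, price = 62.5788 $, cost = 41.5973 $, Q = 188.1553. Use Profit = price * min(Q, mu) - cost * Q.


Sales at mu = min(188.1553, 234.5655) = 188.1553
Revenue = 62.5788 * 188.1553 = 11774.5329
Total cost = 41.5973 * 188.1553 = 7826.7525
Profit = 11774.5329 - 7826.7525 = 3947.7804

3947.7804 $


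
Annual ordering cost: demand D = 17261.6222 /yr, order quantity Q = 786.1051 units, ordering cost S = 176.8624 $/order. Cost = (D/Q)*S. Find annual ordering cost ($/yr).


Number of orders = D/Q = 21.9584
Cost = 21.9584 * 176.8624 = 3883.6180

3883.6180 $/yr


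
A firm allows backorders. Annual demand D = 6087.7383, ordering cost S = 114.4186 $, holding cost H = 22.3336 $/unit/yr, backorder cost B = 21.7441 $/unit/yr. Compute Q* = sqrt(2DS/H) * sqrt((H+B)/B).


sqrt(2DS/H) = 249.7537
sqrt((H+B)/B) = 1.4238
Q* = 249.7537 * 1.4238 = 355.5909

355.5909 units


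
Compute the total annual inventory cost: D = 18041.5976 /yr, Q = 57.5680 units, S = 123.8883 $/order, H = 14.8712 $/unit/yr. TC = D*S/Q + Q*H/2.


Ordering cost = D*S/Q = 38826.1335
Holding cost = Q*H/2 = 428.0526
TC = 38826.1335 + 428.0526 = 39254.1862

39254.1862 $/yr
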